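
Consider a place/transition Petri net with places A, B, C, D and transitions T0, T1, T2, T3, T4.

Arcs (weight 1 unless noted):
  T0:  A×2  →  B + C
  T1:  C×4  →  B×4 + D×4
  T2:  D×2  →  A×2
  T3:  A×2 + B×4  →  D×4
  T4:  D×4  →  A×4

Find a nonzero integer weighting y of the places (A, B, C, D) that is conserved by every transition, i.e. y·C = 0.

Incidence matrix C (rows=places, cols=transitions):
       T0   T1   T2   T3   T4
    A  -2    0    2   -2    4
    B   1    4    0   -4    0
    C   1   -4    0    0    0
    D   0    4   -2    4   -4

Candidate y = [2, 1, 3, 2]; check y·C column-wise:
  col T0: 2·-2 + 1·1 + 3·1 + 2·0 = 0
  col T1: 2·0 + 1·4 + 3·-4 + 2·4 = 0
  col T2: 2·2 + 1·0 + 3·0 + 2·-2 = 0
  col T3: 2·-2 + 1·-4 + 3·0 + 2·4 = 0
  col T4: 2·4 + 1·0 + 3·0 + 2·-4 = 0

y = (A:2, B:1, C:3, D:2)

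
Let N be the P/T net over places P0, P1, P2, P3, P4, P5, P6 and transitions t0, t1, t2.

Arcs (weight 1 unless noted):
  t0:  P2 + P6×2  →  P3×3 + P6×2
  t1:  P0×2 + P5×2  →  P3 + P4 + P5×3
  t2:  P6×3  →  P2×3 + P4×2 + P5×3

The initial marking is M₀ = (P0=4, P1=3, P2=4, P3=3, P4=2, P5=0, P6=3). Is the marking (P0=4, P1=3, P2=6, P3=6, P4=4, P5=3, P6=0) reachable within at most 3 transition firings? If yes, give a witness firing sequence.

YES — reachable via ⟨t0, t2⟩ (2 firings)

step 1: fire t0:  (P0=4, P1=3, P2=4, P3=3, P4=2, P5=0, P6=3) → (P0=4, P1=3, P2=3, P3=6, P4=2, P5=0, P6=3)
step 2: fire t2:  (P0=4, P1=3, P2=3, P3=6, P4=2, P5=0, P6=3) → (P0=4, P1=3, P2=6, P3=6, P4=4, P5=3, P6=0)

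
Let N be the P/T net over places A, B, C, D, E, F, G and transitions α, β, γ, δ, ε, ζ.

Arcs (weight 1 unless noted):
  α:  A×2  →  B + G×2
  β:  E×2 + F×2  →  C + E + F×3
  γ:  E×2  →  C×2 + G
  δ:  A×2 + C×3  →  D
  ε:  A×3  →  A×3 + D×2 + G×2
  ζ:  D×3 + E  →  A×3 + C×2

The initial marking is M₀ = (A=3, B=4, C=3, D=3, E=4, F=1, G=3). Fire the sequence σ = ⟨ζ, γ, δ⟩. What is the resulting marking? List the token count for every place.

(A=4, B=4, C=4, D=1, E=1, F=1, G=4)

step 1: fire ζ:  (A=3, B=4, C=3, D=3, E=4, F=1, G=3) → (A=6, B=4, C=5, D=0, E=3, F=1, G=3)
step 2: fire γ:  (A=6, B=4, C=5, D=0, E=3, F=1, G=3) → (A=6, B=4, C=7, D=0, E=1, F=1, G=4)
step 3: fire δ:  (A=6, B=4, C=7, D=0, E=1, F=1, G=4) → (A=4, B=4, C=4, D=1, E=1, F=1, G=4)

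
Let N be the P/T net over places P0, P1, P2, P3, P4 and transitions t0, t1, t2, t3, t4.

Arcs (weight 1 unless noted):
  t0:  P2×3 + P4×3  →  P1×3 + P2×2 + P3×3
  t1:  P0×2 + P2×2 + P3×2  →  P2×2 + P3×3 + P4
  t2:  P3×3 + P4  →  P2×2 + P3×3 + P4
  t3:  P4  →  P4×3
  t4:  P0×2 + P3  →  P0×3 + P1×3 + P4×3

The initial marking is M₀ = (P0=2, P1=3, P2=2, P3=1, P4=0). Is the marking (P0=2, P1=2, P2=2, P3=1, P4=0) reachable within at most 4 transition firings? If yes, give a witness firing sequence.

NO — not reachable within 4 firings

depth 0: 1 marking
depth 1: 2 markings reached so far
depth 2: 3 markings reached so far
depth 3: 4 markings reached so far
depth 4: 5 markings reached so far
target is not among the 5 markings reachable within 4 steps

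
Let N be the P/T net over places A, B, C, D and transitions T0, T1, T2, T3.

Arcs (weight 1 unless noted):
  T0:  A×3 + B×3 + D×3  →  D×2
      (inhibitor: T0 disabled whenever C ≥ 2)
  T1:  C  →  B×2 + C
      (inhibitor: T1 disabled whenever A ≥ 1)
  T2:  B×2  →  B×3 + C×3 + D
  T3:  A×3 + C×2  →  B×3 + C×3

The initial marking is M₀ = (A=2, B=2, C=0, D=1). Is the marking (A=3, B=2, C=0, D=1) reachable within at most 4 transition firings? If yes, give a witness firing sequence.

depth 0: 1 marking
depth 1: 2 markings reached so far
depth 2: 3 markings reached so far
depth 3: 4 markings reached so far
depth 4: 5 markings reached so far
target is not among the 5 markings reachable within 4 steps

NO — not reachable within 4 firings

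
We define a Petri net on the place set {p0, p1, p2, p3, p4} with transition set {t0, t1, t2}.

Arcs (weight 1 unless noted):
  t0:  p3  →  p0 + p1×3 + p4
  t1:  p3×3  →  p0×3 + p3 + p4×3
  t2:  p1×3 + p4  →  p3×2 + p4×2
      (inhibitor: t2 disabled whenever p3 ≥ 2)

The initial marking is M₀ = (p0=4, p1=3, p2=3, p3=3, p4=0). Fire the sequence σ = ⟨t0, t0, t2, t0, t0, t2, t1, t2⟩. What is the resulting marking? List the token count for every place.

(p0=11, p1=6, p2=3, p3=3, p4=10)

step 1: fire t0:  (p0=4, p1=3, p2=3, p3=3, p4=0) → (p0=5, p1=6, p2=3, p3=2, p4=1)
step 2: fire t0:  (p0=5, p1=6, p2=3, p3=2, p4=1) → (p0=6, p1=9, p2=3, p3=1, p4=2)
step 3: fire t2:  (p0=6, p1=9, p2=3, p3=1, p4=2) → (p0=6, p1=6, p2=3, p3=3, p4=3)
step 4: fire t0:  (p0=6, p1=6, p2=3, p3=3, p4=3) → (p0=7, p1=9, p2=3, p3=2, p4=4)
step 5: fire t0:  (p0=7, p1=9, p2=3, p3=2, p4=4) → (p0=8, p1=12, p2=3, p3=1, p4=5)
step 6: fire t2:  (p0=8, p1=12, p2=3, p3=1, p4=5) → (p0=8, p1=9, p2=3, p3=3, p4=6)
step 7: fire t1:  (p0=8, p1=9, p2=3, p3=3, p4=6) → (p0=11, p1=9, p2=3, p3=1, p4=9)
step 8: fire t2:  (p0=11, p1=9, p2=3, p3=1, p4=9) → (p0=11, p1=6, p2=3, p3=3, p4=10)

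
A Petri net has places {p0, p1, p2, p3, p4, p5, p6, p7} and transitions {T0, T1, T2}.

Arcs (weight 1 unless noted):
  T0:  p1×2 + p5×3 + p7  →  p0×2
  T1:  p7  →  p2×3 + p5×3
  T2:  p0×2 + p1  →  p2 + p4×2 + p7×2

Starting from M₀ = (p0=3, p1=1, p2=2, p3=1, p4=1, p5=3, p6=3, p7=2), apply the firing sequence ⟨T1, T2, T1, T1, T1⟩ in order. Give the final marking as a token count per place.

(p0=1, p1=0, p2=15, p3=1, p4=3, p5=15, p6=3, p7=0)

step 1: fire T1:  (p0=3, p1=1, p2=2, p3=1, p4=1, p5=3, p6=3, p7=2) → (p0=3, p1=1, p2=5, p3=1, p4=1, p5=6, p6=3, p7=1)
step 2: fire T2:  (p0=3, p1=1, p2=5, p3=1, p4=1, p5=6, p6=3, p7=1) → (p0=1, p1=0, p2=6, p3=1, p4=3, p5=6, p6=3, p7=3)
step 3: fire T1:  (p0=1, p1=0, p2=6, p3=1, p4=3, p5=6, p6=3, p7=3) → (p0=1, p1=0, p2=9, p3=1, p4=3, p5=9, p6=3, p7=2)
step 4: fire T1:  (p0=1, p1=0, p2=9, p3=1, p4=3, p5=9, p6=3, p7=2) → (p0=1, p1=0, p2=12, p3=1, p4=3, p5=12, p6=3, p7=1)
step 5: fire T1:  (p0=1, p1=0, p2=12, p3=1, p4=3, p5=12, p6=3, p7=1) → (p0=1, p1=0, p2=15, p3=1, p4=3, p5=15, p6=3, p7=0)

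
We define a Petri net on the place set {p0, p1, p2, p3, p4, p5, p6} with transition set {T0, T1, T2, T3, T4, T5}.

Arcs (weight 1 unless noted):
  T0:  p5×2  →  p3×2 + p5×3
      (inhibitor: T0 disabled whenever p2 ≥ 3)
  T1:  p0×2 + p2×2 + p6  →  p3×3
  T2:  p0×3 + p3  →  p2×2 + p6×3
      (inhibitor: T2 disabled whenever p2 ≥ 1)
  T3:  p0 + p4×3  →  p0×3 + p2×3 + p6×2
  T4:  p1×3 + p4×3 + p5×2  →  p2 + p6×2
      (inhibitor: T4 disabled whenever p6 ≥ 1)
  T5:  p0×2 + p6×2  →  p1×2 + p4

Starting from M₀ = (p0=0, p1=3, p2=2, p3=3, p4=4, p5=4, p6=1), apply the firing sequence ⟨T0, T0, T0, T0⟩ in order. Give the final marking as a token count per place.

(p0=0, p1=3, p2=2, p3=11, p4=4, p5=8, p6=1)

step 1: fire T0:  (p0=0, p1=3, p2=2, p3=3, p4=4, p5=4, p6=1) → (p0=0, p1=3, p2=2, p3=5, p4=4, p5=5, p6=1)
step 2: fire T0:  (p0=0, p1=3, p2=2, p3=5, p4=4, p5=5, p6=1) → (p0=0, p1=3, p2=2, p3=7, p4=4, p5=6, p6=1)
step 3: fire T0:  (p0=0, p1=3, p2=2, p3=7, p4=4, p5=6, p6=1) → (p0=0, p1=3, p2=2, p3=9, p4=4, p5=7, p6=1)
step 4: fire T0:  (p0=0, p1=3, p2=2, p3=9, p4=4, p5=7, p6=1) → (p0=0, p1=3, p2=2, p3=11, p4=4, p5=8, p6=1)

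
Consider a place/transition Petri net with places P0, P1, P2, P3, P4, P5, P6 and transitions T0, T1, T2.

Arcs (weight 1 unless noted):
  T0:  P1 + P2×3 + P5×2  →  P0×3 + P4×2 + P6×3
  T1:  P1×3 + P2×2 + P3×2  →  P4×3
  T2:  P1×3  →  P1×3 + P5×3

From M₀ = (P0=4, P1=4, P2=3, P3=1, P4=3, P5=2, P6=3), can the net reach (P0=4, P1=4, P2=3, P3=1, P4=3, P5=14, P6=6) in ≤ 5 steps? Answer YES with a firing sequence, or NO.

depth 0: 1 marking
depth 1: 3 markings reached so far
depth 2: 5 markings reached so far
depth 3: 7 markings reached so far
depth 4: 9 markings reached so far
depth 5: 11 markings reached so far
target is not among the 11 markings reachable within 5 steps

NO — not reachable within 5 firings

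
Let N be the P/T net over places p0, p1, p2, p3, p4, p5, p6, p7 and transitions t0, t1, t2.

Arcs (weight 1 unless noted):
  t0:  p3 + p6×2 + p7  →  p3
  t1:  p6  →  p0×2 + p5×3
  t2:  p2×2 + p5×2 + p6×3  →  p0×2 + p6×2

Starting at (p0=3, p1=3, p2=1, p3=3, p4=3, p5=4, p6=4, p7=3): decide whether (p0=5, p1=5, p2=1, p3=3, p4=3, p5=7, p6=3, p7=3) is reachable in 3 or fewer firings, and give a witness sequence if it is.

NO — not reachable within 3 firings

depth 0: 1 marking
depth 1: 3 markings reached so far
depth 2: 6 markings reached so far
depth 3: 8 markings reached so far
target is not among the 8 markings reachable within 3 steps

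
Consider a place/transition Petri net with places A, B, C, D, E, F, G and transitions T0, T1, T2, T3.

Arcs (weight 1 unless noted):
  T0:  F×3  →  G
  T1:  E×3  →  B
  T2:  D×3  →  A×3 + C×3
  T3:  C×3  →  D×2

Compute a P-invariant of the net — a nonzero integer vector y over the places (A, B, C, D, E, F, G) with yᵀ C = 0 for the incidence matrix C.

y = (A:1, B:0, C:2, D:3, E:0, F:0, G:0)

Incidence matrix C (rows=places, cols=transitions):
       T0   T1   T2   T3
    A   0    0    3    0
    B   0    1    0    0
    C   0    0    3   -3
    D   0    0   -3    2
    E   0   -3    0    0
    F  -3    0    0    0
    G   1    0    0    0

Candidate y = [1, 0, 2, 3, 0, 0, 0]; check y·C column-wise:
  col T0: 1·0 + 2·0 + 3·0 + 0·-3 + 0·1 = 0
  col T1: 1·0 + 0·1 + 2·0 + 3·0 + 0·-3 = 0
  col T2: 1·3 + 2·3 + 3·-3 = 0
  col T3: 1·0 + 2·-3 + 3·2 = 0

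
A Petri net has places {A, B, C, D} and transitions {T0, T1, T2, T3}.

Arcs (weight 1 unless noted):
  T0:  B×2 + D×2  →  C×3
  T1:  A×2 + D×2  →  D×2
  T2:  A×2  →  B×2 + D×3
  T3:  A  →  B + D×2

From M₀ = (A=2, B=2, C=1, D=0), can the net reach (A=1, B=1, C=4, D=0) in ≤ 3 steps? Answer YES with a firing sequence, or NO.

YES — reachable via ⟨T3, T0⟩ (2 firings)

step 1: fire T3:  (A=2, B=2, C=1, D=0) → (A=1, B=3, C=1, D=2)
step 2: fire T0:  (A=1, B=3, C=1, D=2) → (A=1, B=1, C=4, D=0)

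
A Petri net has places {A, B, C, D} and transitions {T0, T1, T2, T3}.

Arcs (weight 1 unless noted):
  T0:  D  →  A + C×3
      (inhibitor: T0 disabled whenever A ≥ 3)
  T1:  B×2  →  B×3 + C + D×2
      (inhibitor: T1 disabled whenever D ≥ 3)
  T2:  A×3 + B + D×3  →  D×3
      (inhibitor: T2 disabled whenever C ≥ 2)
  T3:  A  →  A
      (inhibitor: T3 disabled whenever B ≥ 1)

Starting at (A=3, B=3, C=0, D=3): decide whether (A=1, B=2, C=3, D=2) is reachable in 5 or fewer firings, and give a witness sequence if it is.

step 1: fire T2:  (A=3, B=3, C=0, D=3) → (A=0, B=2, C=0, D=3)
step 2: fire T0:  (A=0, B=2, C=0, D=3) → (A=1, B=2, C=3, D=2)

YES — reachable via ⟨T2, T0⟩ (2 firings)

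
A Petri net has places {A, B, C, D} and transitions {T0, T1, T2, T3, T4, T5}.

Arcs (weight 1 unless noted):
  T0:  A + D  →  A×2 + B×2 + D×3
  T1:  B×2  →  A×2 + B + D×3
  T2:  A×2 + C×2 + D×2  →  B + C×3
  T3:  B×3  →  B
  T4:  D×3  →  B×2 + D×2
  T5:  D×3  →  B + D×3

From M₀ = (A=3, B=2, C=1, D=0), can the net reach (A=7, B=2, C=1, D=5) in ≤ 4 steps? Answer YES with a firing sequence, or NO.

YES — reachable via ⟨T1, T4, T1⟩ (3 firings)

step 1: fire T1:  (A=3, B=2, C=1, D=0) → (A=5, B=1, C=1, D=3)
step 2: fire T4:  (A=5, B=1, C=1, D=3) → (A=5, B=3, C=1, D=2)
step 3: fire T1:  (A=5, B=3, C=1, D=2) → (A=7, B=2, C=1, D=5)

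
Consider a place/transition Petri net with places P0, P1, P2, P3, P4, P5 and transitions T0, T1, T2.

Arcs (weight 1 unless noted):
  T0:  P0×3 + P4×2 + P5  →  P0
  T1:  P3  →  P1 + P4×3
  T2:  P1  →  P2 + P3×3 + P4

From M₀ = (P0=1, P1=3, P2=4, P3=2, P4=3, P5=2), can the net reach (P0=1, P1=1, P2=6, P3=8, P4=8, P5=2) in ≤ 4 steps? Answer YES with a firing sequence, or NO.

NO — not reachable within 4 firings

depth 0: 1 marking
depth 1: 3 markings reached so far
depth 2: 6 markings reached so far
depth 3: 9 markings reached so far
depth 4: 12 markings reached so far
target is not among the 12 markings reachable within 4 steps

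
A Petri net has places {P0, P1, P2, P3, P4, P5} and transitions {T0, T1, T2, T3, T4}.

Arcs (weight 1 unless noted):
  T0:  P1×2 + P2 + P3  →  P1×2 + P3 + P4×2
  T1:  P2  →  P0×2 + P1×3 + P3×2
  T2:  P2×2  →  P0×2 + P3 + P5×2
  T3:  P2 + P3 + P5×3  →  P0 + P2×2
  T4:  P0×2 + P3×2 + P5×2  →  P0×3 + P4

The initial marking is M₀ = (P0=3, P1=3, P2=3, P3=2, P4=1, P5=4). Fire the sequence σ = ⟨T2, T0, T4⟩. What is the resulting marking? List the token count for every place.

(P0=6, P1=3, P2=0, P3=1, P4=4, P5=4)

step 1: fire T2:  (P0=3, P1=3, P2=3, P3=2, P4=1, P5=4) → (P0=5, P1=3, P2=1, P3=3, P4=1, P5=6)
step 2: fire T0:  (P0=5, P1=3, P2=1, P3=3, P4=1, P5=6) → (P0=5, P1=3, P2=0, P3=3, P4=3, P5=6)
step 3: fire T4:  (P0=5, P1=3, P2=0, P3=3, P4=3, P5=6) → (P0=6, P1=3, P2=0, P3=1, P4=4, P5=4)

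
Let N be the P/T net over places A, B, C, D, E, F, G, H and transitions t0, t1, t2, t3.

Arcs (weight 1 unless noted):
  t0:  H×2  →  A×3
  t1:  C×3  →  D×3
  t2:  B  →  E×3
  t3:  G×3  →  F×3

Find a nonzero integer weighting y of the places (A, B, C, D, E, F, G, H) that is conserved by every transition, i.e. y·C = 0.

Incidence matrix C (rows=places, cols=transitions):
       t0   t1   t2   t3
    A   3    0    0    0
    B   0    0   -1    0
    C   0   -3    0    0
    D   0    3    0    0
    E   0    0    3    0
    F   0    0    0    3
    G   0    0    0   -3
    H  -2    0    0    0

Candidate y = [0, 0, 1, 1, 0, 0, 0, 0]; check y·C column-wise:
  col t0: 0·3 + 1·0 + 1·0 + 0·-2 = 0
  col t1: 1·-3 + 1·3 = 0
  col t2: 0·-1 + 1·0 + 1·0 + 0·3 = 0
  col t3: 1·0 + 1·0 + 0·3 + 0·-3 = 0

y = (A:0, B:0, C:1, D:1, E:0, F:0, G:0, H:0)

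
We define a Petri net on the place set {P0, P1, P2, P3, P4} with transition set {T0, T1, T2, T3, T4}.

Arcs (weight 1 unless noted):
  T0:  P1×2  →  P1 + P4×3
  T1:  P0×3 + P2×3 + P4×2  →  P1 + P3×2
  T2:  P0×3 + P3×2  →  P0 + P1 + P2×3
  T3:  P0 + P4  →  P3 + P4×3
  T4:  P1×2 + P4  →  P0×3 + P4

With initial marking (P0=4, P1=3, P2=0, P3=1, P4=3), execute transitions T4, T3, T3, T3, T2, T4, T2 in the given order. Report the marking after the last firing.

(P0=3, P1=1, P2=6, P3=0, P4=9)

step 1: fire T4:  (P0=4, P1=3, P2=0, P3=1, P4=3) → (P0=7, P1=1, P2=0, P3=1, P4=3)
step 2: fire T3:  (P0=7, P1=1, P2=0, P3=1, P4=3) → (P0=6, P1=1, P2=0, P3=2, P4=5)
step 3: fire T3:  (P0=6, P1=1, P2=0, P3=2, P4=5) → (P0=5, P1=1, P2=0, P3=3, P4=7)
step 4: fire T3:  (P0=5, P1=1, P2=0, P3=3, P4=7) → (P0=4, P1=1, P2=0, P3=4, P4=9)
step 5: fire T2:  (P0=4, P1=1, P2=0, P3=4, P4=9) → (P0=2, P1=2, P2=3, P3=2, P4=9)
step 6: fire T4:  (P0=2, P1=2, P2=3, P3=2, P4=9) → (P0=5, P1=0, P2=3, P3=2, P4=9)
step 7: fire T2:  (P0=5, P1=0, P2=3, P3=2, P4=9) → (P0=3, P1=1, P2=6, P3=0, P4=9)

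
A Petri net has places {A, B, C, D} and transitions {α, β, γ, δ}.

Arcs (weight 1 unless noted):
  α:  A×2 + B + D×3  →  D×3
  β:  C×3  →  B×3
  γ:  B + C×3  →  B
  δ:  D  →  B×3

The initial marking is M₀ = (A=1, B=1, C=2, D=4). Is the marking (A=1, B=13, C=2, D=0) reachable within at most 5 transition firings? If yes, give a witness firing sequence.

step 1: fire δ:  (A=1, B=1, C=2, D=4) → (A=1, B=4, C=2, D=3)
step 2: fire δ:  (A=1, B=4, C=2, D=3) → (A=1, B=7, C=2, D=2)
step 3: fire δ:  (A=1, B=7, C=2, D=2) → (A=1, B=10, C=2, D=1)
step 4: fire δ:  (A=1, B=10, C=2, D=1) → (A=1, B=13, C=2, D=0)

YES — reachable via ⟨δ, δ, δ, δ⟩ (4 firings)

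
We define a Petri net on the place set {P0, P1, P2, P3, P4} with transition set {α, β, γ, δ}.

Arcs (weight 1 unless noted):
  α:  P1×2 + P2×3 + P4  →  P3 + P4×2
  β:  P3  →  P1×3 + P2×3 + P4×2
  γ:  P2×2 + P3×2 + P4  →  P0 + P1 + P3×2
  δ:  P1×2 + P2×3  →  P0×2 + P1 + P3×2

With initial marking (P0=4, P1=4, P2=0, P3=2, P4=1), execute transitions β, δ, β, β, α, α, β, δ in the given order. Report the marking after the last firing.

step 1: fire β:  (P0=4, P1=4, P2=0, P3=2, P4=1) → (P0=4, P1=7, P2=3, P3=1, P4=3)
step 2: fire δ:  (P0=4, P1=7, P2=3, P3=1, P4=3) → (P0=6, P1=6, P2=0, P3=3, P4=3)
step 3: fire β:  (P0=6, P1=6, P2=0, P3=3, P4=3) → (P0=6, P1=9, P2=3, P3=2, P4=5)
step 4: fire β:  (P0=6, P1=9, P2=3, P3=2, P4=5) → (P0=6, P1=12, P2=6, P3=1, P4=7)
step 5: fire α:  (P0=6, P1=12, P2=6, P3=1, P4=7) → (P0=6, P1=10, P2=3, P3=2, P4=8)
step 6: fire α:  (P0=6, P1=10, P2=3, P3=2, P4=8) → (P0=6, P1=8, P2=0, P3=3, P4=9)
step 7: fire β:  (P0=6, P1=8, P2=0, P3=3, P4=9) → (P0=6, P1=11, P2=3, P3=2, P4=11)
step 8: fire δ:  (P0=6, P1=11, P2=3, P3=2, P4=11) → (P0=8, P1=10, P2=0, P3=4, P4=11)

(P0=8, P1=10, P2=0, P3=4, P4=11)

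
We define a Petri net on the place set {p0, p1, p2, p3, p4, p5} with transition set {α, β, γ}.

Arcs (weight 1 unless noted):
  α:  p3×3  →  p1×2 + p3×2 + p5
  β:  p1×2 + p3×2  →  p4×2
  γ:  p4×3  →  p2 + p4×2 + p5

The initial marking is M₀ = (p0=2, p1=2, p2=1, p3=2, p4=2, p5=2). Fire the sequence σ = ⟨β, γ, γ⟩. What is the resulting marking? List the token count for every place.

step 1: fire β:  (p0=2, p1=2, p2=1, p3=2, p4=2, p5=2) → (p0=2, p1=0, p2=1, p3=0, p4=4, p5=2)
step 2: fire γ:  (p0=2, p1=0, p2=1, p3=0, p4=4, p5=2) → (p0=2, p1=0, p2=2, p3=0, p4=3, p5=3)
step 3: fire γ:  (p0=2, p1=0, p2=2, p3=0, p4=3, p5=3) → (p0=2, p1=0, p2=3, p3=0, p4=2, p5=4)

(p0=2, p1=0, p2=3, p3=0, p4=2, p5=4)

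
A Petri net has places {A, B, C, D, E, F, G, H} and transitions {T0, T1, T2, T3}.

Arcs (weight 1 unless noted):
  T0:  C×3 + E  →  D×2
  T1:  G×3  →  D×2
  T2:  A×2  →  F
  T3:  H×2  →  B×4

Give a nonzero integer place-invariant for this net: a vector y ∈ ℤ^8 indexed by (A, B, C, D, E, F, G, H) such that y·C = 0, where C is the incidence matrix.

y = (A:0, B:0, C:1, D:0, E:-3, F:0, G:0, H:0)

Incidence matrix C (rows=places, cols=transitions):
       T0   T1   T2   T3
    A   0    0   -2    0
    B   0    0    0    4
    C  -3    0    0    0
    D   2    2    0    0
    E  -1    0    0    0
    F   0    0    1    0
    G   0   -3    0    0
    H   0    0    0   -2

Candidate y = [0, 0, 1, 0, -3, 0, 0, 0]; check y·C column-wise:
  col T0: 1·-3 + 0·2 + -3·-1 = 0
  col T1: 1·0 + 0·2 + -3·0 + 0·-3 = 0
  col T2: 0·-2 + 1·0 + -3·0 + 0·1 = 0
  col T3: 0·4 + 1·0 + -3·0 + 0·-2 = 0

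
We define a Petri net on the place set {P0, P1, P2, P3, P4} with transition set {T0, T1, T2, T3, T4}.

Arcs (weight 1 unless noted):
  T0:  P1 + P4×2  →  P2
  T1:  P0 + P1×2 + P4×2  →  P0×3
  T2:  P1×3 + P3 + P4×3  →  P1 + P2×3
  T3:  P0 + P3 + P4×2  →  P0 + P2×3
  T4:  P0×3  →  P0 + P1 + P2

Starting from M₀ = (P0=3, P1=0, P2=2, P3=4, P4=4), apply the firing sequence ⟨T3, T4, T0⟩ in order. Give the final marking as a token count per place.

(P0=1, P1=0, P2=7, P3=3, P4=0)

step 1: fire T3:  (P0=3, P1=0, P2=2, P3=4, P4=4) → (P0=3, P1=0, P2=5, P3=3, P4=2)
step 2: fire T4:  (P0=3, P1=0, P2=5, P3=3, P4=2) → (P0=1, P1=1, P2=6, P3=3, P4=2)
step 3: fire T0:  (P0=1, P1=1, P2=6, P3=3, P4=2) → (P0=1, P1=0, P2=7, P3=3, P4=0)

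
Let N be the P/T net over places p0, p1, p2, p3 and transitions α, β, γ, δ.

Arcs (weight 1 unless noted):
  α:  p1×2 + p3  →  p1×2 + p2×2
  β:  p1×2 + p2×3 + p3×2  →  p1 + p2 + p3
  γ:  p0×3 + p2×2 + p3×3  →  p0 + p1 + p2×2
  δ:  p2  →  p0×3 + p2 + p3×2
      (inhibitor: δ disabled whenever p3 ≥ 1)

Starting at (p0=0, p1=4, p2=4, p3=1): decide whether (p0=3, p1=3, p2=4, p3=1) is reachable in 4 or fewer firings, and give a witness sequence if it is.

YES — reachable via ⟨α, δ, β⟩ (3 firings)

step 1: fire α:  (p0=0, p1=4, p2=4, p3=1) → (p0=0, p1=4, p2=6, p3=0)
step 2: fire δ:  (p0=0, p1=4, p2=6, p3=0) → (p0=3, p1=4, p2=6, p3=2)
step 3: fire β:  (p0=3, p1=4, p2=6, p3=2) → (p0=3, p1=3, p2=4, p3=1)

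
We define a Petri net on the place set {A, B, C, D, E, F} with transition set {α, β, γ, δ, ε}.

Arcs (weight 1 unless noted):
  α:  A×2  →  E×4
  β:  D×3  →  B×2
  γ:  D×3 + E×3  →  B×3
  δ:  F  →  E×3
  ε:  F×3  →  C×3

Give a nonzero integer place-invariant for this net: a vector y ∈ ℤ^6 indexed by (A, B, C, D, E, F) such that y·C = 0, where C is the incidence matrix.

Incidence matrix C (rows=places, cols=transitions):
        α    β    γ    δ    ε
    A  -2    0    0    0    0
    B   0    2    3    0    0
    C   0    0    0    0    3
    D   0   -3   -3    0    0
    E   4    0   -3    3    0
    F   0    0    0   -1   -3

Candidate y = [2, 3, 3, 2, 1, 3]; check y·C column-wise:
  col α: 2·-2 + 3·0 + 3·0 + 2·0 + 1·4 + 3·0 = 0
  col β: 2·0 + 3·2 + 3·0 + 2·-3 + 1·0 + 3·0 = 0
  col γ: 2·0 + 3·3 + 3·0 + 2·-3 + 1·-3 + 3·0 = 0
  col δ: 2·0 + 3·0 + 3·0 + 2·0 + 1·3 + 3·-1 = 0
  col ε: 2·0 + 3·0 + 3·3 + 2·0 + 1·0 + 3·-3 = 0

y = (A:2, B:3, C:3, D:2, E:1, F:3)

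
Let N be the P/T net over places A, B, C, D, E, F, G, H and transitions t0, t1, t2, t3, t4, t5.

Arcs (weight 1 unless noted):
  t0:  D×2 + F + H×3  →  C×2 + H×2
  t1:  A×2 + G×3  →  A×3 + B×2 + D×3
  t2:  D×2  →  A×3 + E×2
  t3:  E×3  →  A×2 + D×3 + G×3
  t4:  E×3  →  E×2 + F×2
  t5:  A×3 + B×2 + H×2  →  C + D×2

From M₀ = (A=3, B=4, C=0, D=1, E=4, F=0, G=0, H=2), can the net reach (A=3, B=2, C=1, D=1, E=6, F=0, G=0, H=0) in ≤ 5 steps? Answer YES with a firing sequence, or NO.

step 1: fire t5:  (A=3, B=4, C=0, D=1, E=4, F=0, G=0, H=2) → (A=0, B=2, C=1, D=3, E=4, F=0, G=0, H=0)
step 2: fire t2:  (A=0, B=2, C=1, D=3, E=4, F=0, G=0, H=0) → (A=3, B=2, C=1, D=1, E=6, F=0, G=0, H=0)

YES — reachable via ⟨t5, t2⟩ (2 firings)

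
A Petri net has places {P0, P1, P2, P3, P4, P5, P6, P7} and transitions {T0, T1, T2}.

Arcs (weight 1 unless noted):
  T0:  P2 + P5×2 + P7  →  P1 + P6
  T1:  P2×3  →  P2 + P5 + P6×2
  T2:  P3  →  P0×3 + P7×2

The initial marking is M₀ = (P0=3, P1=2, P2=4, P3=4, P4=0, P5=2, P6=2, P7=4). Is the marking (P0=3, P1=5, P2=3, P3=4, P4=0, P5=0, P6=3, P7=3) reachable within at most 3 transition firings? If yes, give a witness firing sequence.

NO — not reachable within 3 firings

depth 0: 1 marking
depth 1: 4 markings reached so far
depth 2: 8 markings reached so far
depth 3: 12 markings reached so far
target is not among the 12 markings reachable within 3 steps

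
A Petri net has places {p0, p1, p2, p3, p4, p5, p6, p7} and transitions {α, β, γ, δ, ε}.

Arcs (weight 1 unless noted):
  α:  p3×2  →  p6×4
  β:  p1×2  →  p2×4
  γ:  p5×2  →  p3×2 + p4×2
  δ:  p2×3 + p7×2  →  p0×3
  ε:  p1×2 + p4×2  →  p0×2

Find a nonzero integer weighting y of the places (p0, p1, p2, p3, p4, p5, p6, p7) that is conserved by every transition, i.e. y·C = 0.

y = (p0:1, p1:2, p2:1, p3:0, p4:-1, p5:-1, p6:0, p7:0)

Incidence matrix C (rows=places, cols=transitions):
        α    β    γ    δ    ε
   p0   0    0    0    3    2
   p1   0   -2    0    0   -2
   p2   0    4    0   -3    0
   p3  -2    0    2    0    0
   p4   0    0    2    0   -2
   p5   0    0   -2    0    0
   p6   4    0    0    0    0
   p7   0    0    0   -2    0

Candidate y = [1, 2, 1, 0, -1, -1, 0, 0]; check y·C column-wise:
  col α: 1·0 + 2·0 + 1·0 + 0·-2 + -1·0 + -1·0 + 0·4 = 0
  col β: 1·0 + 2·-2 + 1·4 + -1·0 + -1·0 = 0
  col γ: 1·0 + 2·0 + 1·0 + 0·2 + -1·2 + -1·-2 = 0
  col δ: 1·3 + 2·0 + 1·-3 + -1·0 + -1·0 + 0·-2 = 0
  col ε: 1·2 + 2·-2 + 1·0 + -1·-2 + -1·0 = 0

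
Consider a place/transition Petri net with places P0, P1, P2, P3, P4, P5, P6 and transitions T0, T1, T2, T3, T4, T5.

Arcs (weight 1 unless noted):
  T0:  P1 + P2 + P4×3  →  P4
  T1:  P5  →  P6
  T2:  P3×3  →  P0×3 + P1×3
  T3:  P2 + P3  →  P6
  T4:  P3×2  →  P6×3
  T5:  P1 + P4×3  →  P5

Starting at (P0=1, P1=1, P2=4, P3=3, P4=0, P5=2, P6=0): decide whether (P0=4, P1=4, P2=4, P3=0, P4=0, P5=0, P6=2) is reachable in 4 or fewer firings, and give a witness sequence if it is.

step 1: fire T1:  (P0=1, P1=1, P2=4, P3=3, P4=0, P5=2, P6=0) → (P0=1, P1=1, P2=4, P3=3, P4=0, P5=1, P6=1)
step 2: fire T1:  (P0=1, P1=1, P2=4, P3=3, P4=0, P5=1, P6=1) → (P0=1, P1=1, P2=4, P3=3, P4=0, P5=0, P6=2)
step 3: fire T2:  (P0=1, P1=1, P2=4, P3=3, P4=0, P5=0, P6=2) → (P0=4, P1=4, P2=4, P3=0, P4=0, P5=0, P6=2)

YES — reachable via ⟨T1, T1, T2⟩ (3 firings)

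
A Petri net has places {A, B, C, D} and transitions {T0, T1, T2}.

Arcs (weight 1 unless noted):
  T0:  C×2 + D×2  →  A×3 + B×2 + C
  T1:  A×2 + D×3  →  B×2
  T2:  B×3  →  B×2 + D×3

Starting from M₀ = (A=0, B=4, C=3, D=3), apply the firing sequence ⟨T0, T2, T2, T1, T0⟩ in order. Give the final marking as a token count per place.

step 1: fire T0:  (A=0, B=4, C=3, D=3) → (A=3, B=6, C=2, D=1)
step 2: fire T2:  (A=3, B=6, C=2, D=1) → (A=3, B=5, C=2, D=4)
step 3: fire T2:  (A=3, B=5, C=2, D=4) → (A=3, B=4, C=2, D=7)
step 4: fire T1:  (A=3, B=4, C=2, D=7) → (A=1, B=6, C=2, D=4)
step 5: fire T0:  (A=1, B=6, C=2, D=4) → (A=4, B=8, C=1, D=2)

(A=4, B=8, C=1, D=2)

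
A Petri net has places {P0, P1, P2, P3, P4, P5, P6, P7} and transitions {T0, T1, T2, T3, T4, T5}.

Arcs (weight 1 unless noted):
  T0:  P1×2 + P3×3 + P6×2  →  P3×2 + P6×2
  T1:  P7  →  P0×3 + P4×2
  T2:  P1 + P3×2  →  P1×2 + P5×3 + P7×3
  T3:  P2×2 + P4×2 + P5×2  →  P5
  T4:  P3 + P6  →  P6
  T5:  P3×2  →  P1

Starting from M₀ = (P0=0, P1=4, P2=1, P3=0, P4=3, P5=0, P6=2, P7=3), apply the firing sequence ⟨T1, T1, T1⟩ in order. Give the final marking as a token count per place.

step 1: fire T1:  (P0=0, P1=4, P2=1, P3=0, P4=3, P5=0, P6=2, P7=3) → (P0=3, P1=4, P2=1, P3=0, P4=5, P5=0, P6=2, P7=2)
step 2: fire T1:  (P0=3, P1=4, P2=1, P3=0, P4=5, P5=0, P6=2, P7=2) → (P0=6, P1=4, P2=1, P3=0, P4=7, P5=0, P6=2, P7=1)
step 3: fire T1:  (P0=6, P1=4, P2=1, P3=0, P4=7, P5=0, P6=2, P7=1) → (P0=9, P1=4, P2=1, P3=0, P4=9, P5=0, P6=2, P7=0)

(P0=9, P1=4, P2=1, P3=0, P4=9, P5=0, P6=2, P7=0)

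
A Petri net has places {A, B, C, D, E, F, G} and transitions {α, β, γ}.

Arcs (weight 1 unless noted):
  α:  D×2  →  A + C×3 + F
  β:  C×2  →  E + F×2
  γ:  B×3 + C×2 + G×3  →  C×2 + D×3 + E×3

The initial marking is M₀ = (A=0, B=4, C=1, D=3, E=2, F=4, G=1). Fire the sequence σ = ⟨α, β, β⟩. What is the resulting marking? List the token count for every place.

step 1: fire α:  (A=0, B=4, C=1, D=3, E=2, F=4, G=1) → (A=1, B=4, C=4, D=1, E=2, F=5, G=1)
step 2: fire β:  (A=1, B=4, C=4, D=1, E=2, F=5, G=1) → (A=1, B=4, C=2, D=1, E=3, F=7, G=1)
step 3: fire β:  (A=1, B=4, C=2, D=1, E=3, F=7, G=1) → (A=1, B=4, C=0, D=1, E=4, F=9, G=1)

(A=1, B=4, C=0, D=1, E=4, F=9, G=1)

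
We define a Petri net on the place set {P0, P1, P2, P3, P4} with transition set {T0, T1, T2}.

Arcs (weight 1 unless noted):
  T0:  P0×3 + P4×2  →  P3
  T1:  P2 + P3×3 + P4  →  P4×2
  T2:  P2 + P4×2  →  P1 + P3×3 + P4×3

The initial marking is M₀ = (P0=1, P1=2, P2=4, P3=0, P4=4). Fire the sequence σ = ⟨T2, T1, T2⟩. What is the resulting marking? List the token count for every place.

(P0=1, P1=4, P2=1, P3=3, P4=7)

step 1: fire T2:  (P0=1, P1=2, P2=4, P3=0, P4=4) → (P0=1, P1=3, P2=3, P3=3, P4=5)
step 2: fire T1:  (P0=1, P1=3, P2=3, P3=3, P4=5) → (P0=1, P1=3, P2=2, P3=0, P4=6)
step 3: fire T2:  (P0=1, P1=3, P2=2, P3=0, P4=6) → (P0=1, P1=4, P2=1, P3=3, P4=7)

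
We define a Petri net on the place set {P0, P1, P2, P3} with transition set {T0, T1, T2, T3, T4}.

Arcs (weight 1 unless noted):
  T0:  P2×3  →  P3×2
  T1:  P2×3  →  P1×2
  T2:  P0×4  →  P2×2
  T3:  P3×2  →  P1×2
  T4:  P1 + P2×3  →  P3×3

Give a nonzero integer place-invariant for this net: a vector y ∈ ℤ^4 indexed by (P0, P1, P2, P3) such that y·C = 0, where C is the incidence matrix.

Incidence matrix C (rows=places, cols=transitions):
       T0   T1   T2   T3   T4
   P0   0    0   -4    0    0
   P1   0    2    0    2   -1
   P2  -3   -3    2    0   -3
   P3   2    0    0   -2    3

Candidate y = [1, 3, 2, 3]; check y·C column-wise:
  col T0: 1·0 + 3·0 + 2·-3 + 3·2 = 0
  col T1: 1·0 + 3·2 + 2·-3 + 3·0 = 0
  col T2: 1·-4 + 3·0 + 2·2 + 3·0 = 0
  col T3: 1·0 + 3·2 + 2·0 + 3·-2 = 0
  col T4: 1·0 + 3·-1 + 2·-3 + 3·3 = 0

y = (P0:1, P1:3, P2:2, P3:3)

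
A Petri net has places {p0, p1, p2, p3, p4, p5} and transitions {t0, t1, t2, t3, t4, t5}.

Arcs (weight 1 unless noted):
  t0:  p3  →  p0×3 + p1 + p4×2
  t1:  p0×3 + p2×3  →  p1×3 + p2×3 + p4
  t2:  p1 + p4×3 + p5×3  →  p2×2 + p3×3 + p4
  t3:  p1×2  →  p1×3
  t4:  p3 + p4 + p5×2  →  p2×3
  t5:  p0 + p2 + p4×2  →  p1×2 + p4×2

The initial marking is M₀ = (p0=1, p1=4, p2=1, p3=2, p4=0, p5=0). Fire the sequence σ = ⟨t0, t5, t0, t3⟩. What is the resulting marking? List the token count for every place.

(p0=6, p1=9, p2=0, p3=0, p4=4, p5=0)

step 1: fire t0:  (p0=1, p1=4, p2=1, p3=2, p4=0, p5=0) → (p0=4, p1=5, p2=1, p3=1, p4=2, p5=0)
step 2: fire t5:  (p0=4, p1=5, p2=1, p3=1, p4=2, p5=0) → (p0=3, p1=7, p2=0, p3=1, p4=2, p5=0)
step 3: fire t0:  (p0=3, p1=7, p2=0, p3=1, p4=2, p5=0) → (p0=6, p1=8, p2=0, p3=0, p4=4, p5=0)
step 4: fire t3:  (p0=6, p1=8, p2=0, p3=0, p4=4, p5=0) → (p0=6, p1=9, p2=0, p3=0, p4=4, p5=0)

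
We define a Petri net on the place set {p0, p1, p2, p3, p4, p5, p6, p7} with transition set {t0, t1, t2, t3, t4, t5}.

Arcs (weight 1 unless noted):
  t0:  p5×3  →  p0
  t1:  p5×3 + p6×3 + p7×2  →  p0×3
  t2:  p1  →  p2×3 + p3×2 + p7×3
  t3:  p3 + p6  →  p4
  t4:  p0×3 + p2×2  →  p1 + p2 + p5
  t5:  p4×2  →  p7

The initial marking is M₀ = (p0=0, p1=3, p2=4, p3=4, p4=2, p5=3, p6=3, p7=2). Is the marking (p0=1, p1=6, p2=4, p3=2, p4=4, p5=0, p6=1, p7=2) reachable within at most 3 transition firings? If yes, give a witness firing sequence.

NO — not reachable within 3 firings

depth 0: 1 marking
depth 1: 6 markings reached so far
depth 2: 17 markings reached so far
depth 3: 33 markings reached so far
target is not among the 33 markings reachable within 3 steps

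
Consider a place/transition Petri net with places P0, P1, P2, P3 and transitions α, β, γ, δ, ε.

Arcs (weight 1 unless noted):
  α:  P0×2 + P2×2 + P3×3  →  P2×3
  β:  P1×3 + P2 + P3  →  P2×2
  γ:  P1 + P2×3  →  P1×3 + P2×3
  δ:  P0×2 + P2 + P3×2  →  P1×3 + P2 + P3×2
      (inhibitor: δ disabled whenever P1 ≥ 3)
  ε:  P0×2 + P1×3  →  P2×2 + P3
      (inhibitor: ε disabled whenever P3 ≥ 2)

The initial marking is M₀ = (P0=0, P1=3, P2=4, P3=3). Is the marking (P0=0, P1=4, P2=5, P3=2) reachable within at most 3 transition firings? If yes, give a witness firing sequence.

step 1: fire γ:  (P0=0, P1=3, P2=4, P3=3) → (P0=0, P1=5, P2=4, P3=3)
step 2: fire β:  (P0=0, P1=5, P2=4, P3=3) → (P0=0, P1=2, P2=5, P3=2)
step 3: fire γ:  (P0=0, P1=2, P2=5, P3=2) → (P0=0, P1=4, P2=5, P3=2)

YES — reachable via ⟨γ, β, γ⟩ (3 firings)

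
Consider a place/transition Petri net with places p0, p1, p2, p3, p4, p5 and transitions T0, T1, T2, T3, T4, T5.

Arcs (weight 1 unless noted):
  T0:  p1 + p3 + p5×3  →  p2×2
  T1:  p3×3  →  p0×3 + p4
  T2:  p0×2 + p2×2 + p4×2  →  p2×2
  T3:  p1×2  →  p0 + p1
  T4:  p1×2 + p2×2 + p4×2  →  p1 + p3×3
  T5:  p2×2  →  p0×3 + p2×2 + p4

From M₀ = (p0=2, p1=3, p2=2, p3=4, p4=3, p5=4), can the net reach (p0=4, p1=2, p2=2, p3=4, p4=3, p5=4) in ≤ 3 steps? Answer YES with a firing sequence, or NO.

NO — not reachable within 3 firings

depth 0: 1 marking
depth 1: 7 markings reached so far
depth 2: 23 markings reached so far
depth 3: 54 markings reached so far
target is not among the 54 markings reachable within 3 steps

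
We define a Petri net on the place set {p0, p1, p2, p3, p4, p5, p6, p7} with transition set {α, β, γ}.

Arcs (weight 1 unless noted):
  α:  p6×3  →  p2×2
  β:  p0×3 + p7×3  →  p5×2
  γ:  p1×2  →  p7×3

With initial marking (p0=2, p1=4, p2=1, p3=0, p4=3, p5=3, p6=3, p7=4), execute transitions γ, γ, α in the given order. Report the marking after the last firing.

step 1: fire γ:  (p0=2, p1=4, p2=1, p3=0, p4=3, p5=3, p6=3, p7=4) → (p0=2, p1=2, p2=1, p3=0, p4=3, p5=3, p6=3, p7=7)
step 2: fire γ:  (p0=2, p1=2, p2=1, p3=0, p4=3, p5=3, p6=3, p7=7) → (p0=2, p1=0, p2=1, p3=0, p4=3, p5=3, p6=3, p7=10)
step 3: fire α:  (p0=2, p1=0, p2=1, p3=0, p4=3, p5=3, p6=3, p7=10) → (p0=2, p1=0, p2=3, p3=0, p4=3, p5=3, p6=0, p7=10)

(p0=2, p1=0, p2=3, p3=0, p4=3, p5=3, p6=0, p7=10)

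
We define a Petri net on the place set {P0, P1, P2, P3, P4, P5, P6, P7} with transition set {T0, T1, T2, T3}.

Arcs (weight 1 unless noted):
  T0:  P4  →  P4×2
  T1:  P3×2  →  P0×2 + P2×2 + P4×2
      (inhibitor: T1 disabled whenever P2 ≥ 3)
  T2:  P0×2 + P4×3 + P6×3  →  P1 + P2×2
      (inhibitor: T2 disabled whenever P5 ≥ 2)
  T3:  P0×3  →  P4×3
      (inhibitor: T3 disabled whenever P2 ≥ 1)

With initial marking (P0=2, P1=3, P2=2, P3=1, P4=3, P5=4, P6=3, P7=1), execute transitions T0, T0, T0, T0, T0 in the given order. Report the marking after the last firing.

(P0=2, P1=3, P2=2, P3=1, P4=8, P5=4, P6=3, P7=1)

step 1: fire T0:  (P0=2, P1=3, P2=2, P3=1, P4=3, P5=4, P6=3, P7=1) → (P0=2, P1=3, P2=2, P3=1, P4=4, P5=4, P6=3, P7=1)
step 2: fire T0:  (P0=2, P1=3, P2=2, P3=1, P4=4, P5=4, P6=3, P7=1) → (P0=2, P1=3, P2=2, P3=1, P4=5, P5=4, P6=3, P7=1)
step 3: fire T0:  (P0=2, P1=3, P2=2, P3=1, P4=5, P5=4, P6=3, P7=1) → (P0=2, P1=3, P2=2, P3=1, P4=6, P5=4, P6=3, P7=1)
step 4: fire T0:  (P0=2, P1=3, P2=2, P3=1, P4=6, P5=4, P6=3, P7=1) → (P0=2, P1=3, P2=2, P3=1, P4=7, P5=4, P6=3, P7=1)
step 5: fire T0:  (P0=2, P1=3, P2=2, P3=1, P4=7, P5=4, P6=3, P7=1) → (P0=2, P1=3, P2=2, P3=1, P4=8, P5=4, P6=3, P7=1)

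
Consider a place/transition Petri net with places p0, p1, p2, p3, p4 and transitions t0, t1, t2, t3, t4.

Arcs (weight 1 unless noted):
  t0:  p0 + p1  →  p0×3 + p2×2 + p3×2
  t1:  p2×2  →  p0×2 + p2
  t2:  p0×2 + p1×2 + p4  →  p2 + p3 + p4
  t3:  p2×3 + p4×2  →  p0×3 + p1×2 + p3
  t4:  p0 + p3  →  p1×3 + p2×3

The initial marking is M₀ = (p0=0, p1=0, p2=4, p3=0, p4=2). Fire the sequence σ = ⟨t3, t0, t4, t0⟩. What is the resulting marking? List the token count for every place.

step 1: fire t3:  (p0=0, p1=0, p2=4, p3=0, p4=2) → (p0=3, p1=2, p2=1, p3=1, p4=0)
step 2: fire t0:  (p0=3, p1=2, p2=1, p3=1, p4=0) → (p0=5, p1=1, p2=3, p3=3, p4=0)
step 3: fire t4:  (p0=5, p1=1, p2=3, p3=3, p4=0) → (p0=4, p1=4, p2=6, p3=2, p4=0)
step 4: fire t0:  (p0=4, p1=4, p2=6, p3=2, p4=0) → (p0=6, p1=3, p2=8, p3=4, p4=0)

(p0=6, p1=3, p2=8, p3=4, p4=0)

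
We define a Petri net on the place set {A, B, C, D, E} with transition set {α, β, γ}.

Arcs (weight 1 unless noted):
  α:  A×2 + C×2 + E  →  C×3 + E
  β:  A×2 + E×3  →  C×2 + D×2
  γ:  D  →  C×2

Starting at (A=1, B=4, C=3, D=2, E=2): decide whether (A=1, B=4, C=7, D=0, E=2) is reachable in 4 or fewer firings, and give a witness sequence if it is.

YES — reachable via ⟨γ, γ⟩ (2 firings)

step 1: fire γ:  (A=1, B=4, C=3, D=2, E=2) → (A=1, B=4, C=5, D=1, E=2)
step 2: fire γ:  (A=1, B=4, C=5, D=1, E=2) → (A=1, B=4, C=7, D=0, E=2)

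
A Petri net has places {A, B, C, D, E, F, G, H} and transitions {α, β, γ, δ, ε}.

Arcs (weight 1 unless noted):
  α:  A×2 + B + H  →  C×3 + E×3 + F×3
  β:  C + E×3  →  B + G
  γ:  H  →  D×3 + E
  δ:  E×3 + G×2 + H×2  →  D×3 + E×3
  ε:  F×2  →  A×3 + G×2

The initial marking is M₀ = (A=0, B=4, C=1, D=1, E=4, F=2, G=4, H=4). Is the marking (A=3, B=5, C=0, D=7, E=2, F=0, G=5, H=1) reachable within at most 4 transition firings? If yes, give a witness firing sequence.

step 1: fire γ:  (A=0, B=4, C=1, D=1, E=4, F=2, G=4, H=4) → (A=0, B=4, C=1, D=4, E=5, F=2, G=4, H=3)
step 2: fire δ:  (A=0, B=4, C=1, D=4, E=5, F=2, G=4, H=3) → (A=0, B=4, C=1, D=7, E=5, F=2, G=2, H=1)
step 3: fire β:  (A=0, B=4, C=1, D=7, E=5, F=2, G=2, H=1) → (A=0, B=5, C=0, D=7, E=2, F=2, G=3, H=1)
step 4: fire ε:  (A=0, B=5, C=0, D=7, E=2, F=2, G=3, H=1) → (A=3, B=5, C=0, D=7, E=2, F=0, G=5, H=1)

YES — reachable via ⟨γ, δ, β, ε⟩ (4 firings)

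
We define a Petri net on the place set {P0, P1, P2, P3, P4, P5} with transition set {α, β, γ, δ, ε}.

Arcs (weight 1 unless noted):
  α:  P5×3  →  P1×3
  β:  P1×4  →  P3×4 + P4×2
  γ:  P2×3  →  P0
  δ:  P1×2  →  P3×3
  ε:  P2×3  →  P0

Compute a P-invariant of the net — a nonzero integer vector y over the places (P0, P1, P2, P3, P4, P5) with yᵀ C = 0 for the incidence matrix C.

y = (P0:3, P1:0, P2:1, P3:0, P4:0, P5:0)

Incidence matrix C (rows=places, cols=transitions):
        α    β    γ    δ    ε
   P0   0    0    1    0    1
   P1   3   -4    0   -2    0
   P2   0    0   -3    0   -3
   P3   0    4    0    3    0
   P4   0    2    0    0    0
   P5  -3    0    0    0    0

Candidate y = [3, 0, 1, 0, 0, 0]; check y·C column-wise:
  col α: 3·0 + 0·3 + 1·0 + 0·-3 = 0
  col β: 3·0 + 0·-4 + 1·0 + 0·4 + 0·2 = 0
  col γ: 3·1 + 1·-3 = 0
  col δ: 3·0 + 0·-2 + 1·0 + 0·3 = 0
  col ε: 3·1 + 1·-3 = 0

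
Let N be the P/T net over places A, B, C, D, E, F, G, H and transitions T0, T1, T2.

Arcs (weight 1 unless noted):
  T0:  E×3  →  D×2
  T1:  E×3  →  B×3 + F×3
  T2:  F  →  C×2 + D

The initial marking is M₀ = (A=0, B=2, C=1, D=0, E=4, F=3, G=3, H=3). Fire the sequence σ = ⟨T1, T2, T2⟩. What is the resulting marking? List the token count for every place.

step 1: fire T1:  (A=0, B=2, C=1, D=0, E=4, F=3, G=3, H=3) → (A=0, B=5, C=1, D=0, E=1, F=6, G=3, H=3)
step 2: fire T2:  (A=0, B=5, C=1, D=0, E=1, F=6, G=3, H=3) → (A=0, B=5, C=3, D=1, E=1, F=5, G=3, H=3)
step 3: fire T2:  (A=0, B=5, C=3, D=1, E=1, F=5, G=3, H=3) → (A=0, B=5, C=5, D=2, E=1, F=4, G=3, H=3)

(A=0, B=5, C=5, D=2, E=1, F=4, G=3, H=3)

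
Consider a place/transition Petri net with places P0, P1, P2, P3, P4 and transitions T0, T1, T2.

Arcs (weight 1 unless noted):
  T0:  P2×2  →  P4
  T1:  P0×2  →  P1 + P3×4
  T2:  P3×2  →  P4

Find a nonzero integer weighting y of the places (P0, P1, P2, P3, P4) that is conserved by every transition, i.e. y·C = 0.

y = (P0:1, P1:2, P2:0, P3:0, P4:0)

Incidence matrix C (rows=places, cols=transitions):
       T0   T1   T2
   P0   0   -2    0
   P1   0    1    0
   P2  -2    0    0
   P3   0    4   -2
   P4   1    0    1

Candidate y = [1, 2, 0, 0, 0]; check y·C column-wise:
  col T0: 1·0 + 2·0 + 0·-2 + 0·1 = 0
  col T1: 1·-2 + 2·1 + 0·4 = 0
  col T2: 1·0 + 2·0 + 0·-2 + 0·1 = 0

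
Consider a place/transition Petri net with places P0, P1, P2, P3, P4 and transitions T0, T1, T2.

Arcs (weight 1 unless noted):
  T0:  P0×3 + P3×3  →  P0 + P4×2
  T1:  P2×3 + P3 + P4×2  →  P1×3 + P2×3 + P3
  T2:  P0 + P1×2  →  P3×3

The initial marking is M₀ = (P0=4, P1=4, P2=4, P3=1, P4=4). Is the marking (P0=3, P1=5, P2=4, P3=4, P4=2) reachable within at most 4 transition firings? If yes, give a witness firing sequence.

step 1: fire T1:  (P0=4, P1=4, P2=4, P3=1, P4=4) → (P0=4, P1=7, P2=4, P3=1, P4=2)
step 2: fire T2:  (P0=4, P1=7, P2=4, P3=1, P4=2) → (P0=3, P1=5, P2=4, P3=4, P4=2)

YES — reachable via ⟨T1, T2⟩ (2 firings)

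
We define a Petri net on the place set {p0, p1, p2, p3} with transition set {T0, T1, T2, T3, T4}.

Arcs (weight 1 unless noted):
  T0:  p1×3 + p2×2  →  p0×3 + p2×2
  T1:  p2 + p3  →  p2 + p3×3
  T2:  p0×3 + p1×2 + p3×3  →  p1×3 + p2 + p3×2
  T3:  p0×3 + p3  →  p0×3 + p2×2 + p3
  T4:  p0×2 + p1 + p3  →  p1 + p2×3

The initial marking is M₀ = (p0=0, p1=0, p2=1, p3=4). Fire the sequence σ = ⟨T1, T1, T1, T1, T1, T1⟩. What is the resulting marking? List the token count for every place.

(p0=0, p1=0, p2=1, p3=16)

step 1: fire T1:  (p0=0, p1=0, p2=1, p3=4) → (p0=0, p1=0, p2=1, p3=6)
step 2: fire T1:  (p0=0, p1=0, p2=1, p3=6) → (p0=0, p1=0, p2=1, p3=8)
step 3: fire T1:  (p0=0, p1=0, p2=1, p3=8) → (p0=0, p1=0, p2=1, p3=10)
step 4: fire T1:  (p0=0, p1=0, p2=1, p3=10) → (p0=0, p1=0, p2=1, p3=12)
step 5: fire T1:  (p0=0, p1=0, p2=1, p3=12) → (p0=0, p1=0, p2=1, p3=14)
step 6: fire T1:  (p0=0, p1=0, p2=1, p3=14) → (p0=0, p1=0, p2=1, p3=16)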